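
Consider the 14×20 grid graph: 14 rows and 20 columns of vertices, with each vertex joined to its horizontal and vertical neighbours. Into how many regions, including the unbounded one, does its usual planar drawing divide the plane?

248

The grid has V = 14·20 = 280 vertices and E = 14·19 + 20·13 = 526 edges.
F = 2 − V + E = 2 − 280 + 526 = 248.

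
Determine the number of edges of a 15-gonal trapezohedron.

The n-trapezohedron (dual of the n-antiprism) has V = 2·15 + 2 = 32, E = 4·15 = 60, F = 2·15 = 30.

60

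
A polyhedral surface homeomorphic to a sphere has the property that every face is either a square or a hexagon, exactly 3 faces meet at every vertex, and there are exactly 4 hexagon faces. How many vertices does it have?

16

Let x be the number of squares; then F = 4 + x.
Edge–face incidences: 2E = 6·4 + 4·x = 24 + 4x.
Every vertex has degree 3, so 3V = 2E.
Euler: V − E + F = 2 ⇒ (2E)/3 − E + (4 + x) = 2.
Multiply by 6: 2·(2E) − 3·(2E) + 6·(4 + x) = 12, i.e. 24 + 6x − (24 + 4x) = 12.
Collecting terms: 2x = 12, so x = 6.
Then 2E = 24 + 4·6 = 48, so E = 24, V = 2E/3 = 16, F = 4 + 6 = 10.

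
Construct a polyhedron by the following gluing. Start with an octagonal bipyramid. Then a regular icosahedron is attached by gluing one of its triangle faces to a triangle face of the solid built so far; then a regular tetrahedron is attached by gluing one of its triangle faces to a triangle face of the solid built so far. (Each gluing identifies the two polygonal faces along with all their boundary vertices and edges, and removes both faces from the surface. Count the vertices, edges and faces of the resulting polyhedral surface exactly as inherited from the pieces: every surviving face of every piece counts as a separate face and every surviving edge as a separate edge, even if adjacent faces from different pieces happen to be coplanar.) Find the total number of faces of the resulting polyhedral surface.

An octagonal bipyramid: V=10, E=24, F=16.
Attach a regular icosahedron (V=12, E=30, F=20) along a 3-gon: merge 3 vertices and 3 edges, delete both glued faces → V=19, E=51, F=34.
Attach a regular tetrahedron (V=4, E=6, F=4) along a 3-gon: merge 3 vertices and 3 edges, delete both glued faces → V=20, E=54, F=36.
Check: V − E + F = 20 − 54 + 36 = 2.

36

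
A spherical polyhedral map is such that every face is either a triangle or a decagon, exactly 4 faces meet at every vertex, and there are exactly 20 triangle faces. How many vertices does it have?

20

Let x be the number of decagons; then F = 20 + x.
Edge–face incidences: 2E = 3·20 + 10·x = 60 + 10x.
Every vertex has degree 4, so 4V = 2E.
Euler: V − E + F = 2 ⇒ (2E)/4 − E + (20 + x) = 2.
Multiply by 8: 2·(2E) − 4·(2E) + 8·(20 + x) = 16, i.e. 160 + 8x − 2·(60 + 10x) = 16.
Collecting terms: −12x + 40 = 16, so −12x = −24, so x = 2.
Then 2E = 60 + 10·2 = 80, so E = 40, V = 2E/4 = 20, F = 20 + 2 = 22.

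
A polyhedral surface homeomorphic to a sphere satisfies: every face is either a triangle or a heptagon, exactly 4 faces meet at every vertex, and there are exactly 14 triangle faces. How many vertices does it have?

Let x be the number of heptagons; then F = 14 + x.
Edge–face incidences: 2E = 3·14 + 7·x = 42 + 7x.
Every vertex has degree 4, so 4V = 2E.
Euler: V − E + F = 2 ⇒ (2E)/4 − E + (14 + x) = 2.
Multiply by 8: 2·(2E) − 4·(2E) + 8·(14 + x) = 16, i.e. 112 + 8x − 2·(42 + 7x) = 16.
Collecting terms: −6x + 28 = 16, so −6x = −12, so x = 2.
Then 2E = 42 + 7·2 = 56, so E = 28, V = 2E/4 = 14, F = 14 + 2 = 16.

14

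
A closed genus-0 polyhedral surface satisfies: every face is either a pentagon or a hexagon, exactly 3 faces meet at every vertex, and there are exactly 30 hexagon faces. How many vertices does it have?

80

Let x be the number of pentagons; then F = 30 + x.
Edge–face incidences: 2E = 6·30 + 5·x = 180 + 5x.
Every vertex has degree 3, so 3V = 2E.
Euler: V − E + F = 2 ⇒ (2E)/3 − E + (30 + x) = 2.
Multiply by 6: 2·(2E) − 3·(2E) + 6·(30 + x) = 12, i.e. 180 + 6x − (180 + 5x) = 12.
Collecting terms: x = 12.
Then 2E = 180 + 5·12 = 240, so E = 120, V = 2E/3 = 80, F = 30 + 12 = 42.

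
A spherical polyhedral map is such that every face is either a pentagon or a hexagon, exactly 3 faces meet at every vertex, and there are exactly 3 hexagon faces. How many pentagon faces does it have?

Let x be the number of pentagons; then F = 3 + x.
Edge–face incidences: 2E = 6·3 + 5·x = 18 + 5x.
Every vertex has degree 3, so 3V = 2E.
Euler: V − E + F = 2 ⇒ (2E)/3 − E + (3 + x) = 2.
Multiply by 6: 2·(2E) − 3·(2E) + 6·(3 + x) = 12, i.e. 18 + 6x − (18 + 5x) = 12.
Collecting terms: x = 12.
Then 2E = 18 + 5·12 = 78, so E = 39, V = 2E/3 = 26, F = 3 + 12 = 15.

12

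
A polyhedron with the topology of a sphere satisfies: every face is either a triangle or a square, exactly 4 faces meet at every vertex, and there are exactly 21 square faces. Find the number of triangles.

Let x be the number of triangles; then F = 21 + x.
Edge–face incidences: 2E = 4·21 + 3·x = 84 + 3x.
Every vertex has degree 4, so 4V = 2E.
Euler: V − E + F = 2 ⇒ (2E)/4 − E + (21 + x) = 2.
Multiply by 8: 2·(2E) − 4·(2E) + 8·(21 + x) = 16, i.e. 168 + 8x − 2·(84 + 3x) = 16.
Collecting terms: 2x = 16, so x = 8.
Then 2E = 84 + 3·8 = 108, so E = 54, V = 2E/4 = 27, F = 21 + 8 = 29.

8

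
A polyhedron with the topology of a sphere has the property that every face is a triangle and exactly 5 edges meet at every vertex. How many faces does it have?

20

Each face has 3 edges and each edge borders two faces, so 2E = 3F.
Each vertex has degree 5, so 5V = 2E and hence V = 3F/5.
Euler: V − E + F = 2 ⇒ (3F/5) − (3F/2) + F = 2.
Multiply by 10: (6 − 15 + 10)F = 20, i.e. 1F = 20.
So F = 20, E = 3·20/2 = 30, V = 3·20/5 = 12.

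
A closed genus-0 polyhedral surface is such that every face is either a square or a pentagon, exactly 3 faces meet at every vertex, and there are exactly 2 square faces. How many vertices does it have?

16

Let x be the number of pentagons; then F = 2 + x.
Edge–face incidences: 2E = 4·2 + 5·x = 8 + 5x.
Every vertex has degree 3, so 3V = 2E.
Euler: V − E + F = 2 ⇒ (2E)/3 − E + (2 + x) = 2.
Multiply by 6: 2·(2E) − 3·(2E) + 6·(2 + x) = 12, i.e. 12 + 6x − (8 + 5x) = 12.
Collecting terms: x + 4 = 12, so x = 8.
Then 2E = 8 + 5·8 = 48, so E = 24, V = 2E/3 = 16, F = 2 + 8 = 10.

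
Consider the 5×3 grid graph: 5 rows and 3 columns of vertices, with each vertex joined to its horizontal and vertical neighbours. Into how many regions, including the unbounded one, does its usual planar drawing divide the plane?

9

The grid has V = 5·3 = 15 vertices and E = 5·2 + 3·4 = 22 edges.
F = 2 − V + E = 2 − 15 + 22 = 9.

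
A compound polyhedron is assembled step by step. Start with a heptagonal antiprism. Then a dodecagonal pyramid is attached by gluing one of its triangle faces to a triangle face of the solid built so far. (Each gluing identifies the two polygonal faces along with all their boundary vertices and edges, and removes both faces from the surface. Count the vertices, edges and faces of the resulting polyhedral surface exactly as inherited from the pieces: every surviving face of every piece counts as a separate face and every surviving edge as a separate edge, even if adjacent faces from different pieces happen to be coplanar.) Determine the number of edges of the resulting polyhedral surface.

49

A heptagonal antiprism: V=14, E=28, F=16.
Attach a dodecagonal pyramid (V=13, E=24, F=13) along a 3-gon: merge 3 vertices and 3 edges, delete both glued faces → V=24, E=49, F=27.
Check: V − E + F = 24 − 49 + 27 = 2.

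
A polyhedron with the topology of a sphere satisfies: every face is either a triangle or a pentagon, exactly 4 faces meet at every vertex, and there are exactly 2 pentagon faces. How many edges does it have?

20

Let x be the number of triangles; then F = 2 + x.
Edge–face incidences: 2E = 5·2 + 3·x = 10 + 3x.
Every vertex has degree 4, so 4V = 2E.
Euler: V − E + F = 2 ⇒ (2E)/4 − E + (2 + x) = 2.
Multiply by 8: 2·(2E) − 4·(2E) + 8·(2 + x) = 16, i.e. 16 + 8x − 2·(10 + 3x) = 16.
Collecting terms: 2x − 4 = 16, so 2x = 20, so x = 10.
Then 2E = 10 + 3·10 = 40, so E = 20, V = 2E/4 = 10, F = 2 + 10 = 12.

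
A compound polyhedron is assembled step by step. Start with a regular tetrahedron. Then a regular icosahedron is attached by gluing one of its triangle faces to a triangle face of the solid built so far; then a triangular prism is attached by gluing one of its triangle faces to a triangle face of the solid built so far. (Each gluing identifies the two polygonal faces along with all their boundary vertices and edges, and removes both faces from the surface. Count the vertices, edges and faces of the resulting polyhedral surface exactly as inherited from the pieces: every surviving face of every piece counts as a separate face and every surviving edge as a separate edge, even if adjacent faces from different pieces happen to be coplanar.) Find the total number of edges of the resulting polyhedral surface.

39

A regular tetrahedron: V=4, E=6, F=4.
Attach a regular icosahedron (V=12, E=30, F=20) along a 3-gon: merge 3 vertices and 3 edges, delete both glued faces → V=13, E=33, F=22.
Attach a triangular prism (V=6, E=9, F=5) along a 3-gon: merge 3 vertices and 3 edges, delete both glued faces → V=16, E=39, F=25.
Check: V − E + F = 16 − 39 + 25 = 2.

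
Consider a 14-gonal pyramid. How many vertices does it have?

15

A pyramid on an n-gon base has one n-gon and n triangles: V = 14 + 1 = 15, E = 2·14 = 28, F = 14 + 1 = 15.
Check: V − E + F = 15 − 28 + 15 = 2.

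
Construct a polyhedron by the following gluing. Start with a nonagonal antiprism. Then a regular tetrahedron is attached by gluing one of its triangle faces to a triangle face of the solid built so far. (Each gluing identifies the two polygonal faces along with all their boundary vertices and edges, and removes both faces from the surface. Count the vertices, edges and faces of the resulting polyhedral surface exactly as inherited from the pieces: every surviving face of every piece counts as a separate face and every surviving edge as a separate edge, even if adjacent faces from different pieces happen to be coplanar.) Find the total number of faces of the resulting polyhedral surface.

22

A nonagonal antiprism: V=18, E=36, F=20.
Attach a regular tetrahedron (V=4, E=6, F=4) along a 3-gon: merge 3 vertices and 3 edges, delete both glued faces → V=19, E=39, F=22.
Check: V − E + F = 19 − 39 + 22 = 2.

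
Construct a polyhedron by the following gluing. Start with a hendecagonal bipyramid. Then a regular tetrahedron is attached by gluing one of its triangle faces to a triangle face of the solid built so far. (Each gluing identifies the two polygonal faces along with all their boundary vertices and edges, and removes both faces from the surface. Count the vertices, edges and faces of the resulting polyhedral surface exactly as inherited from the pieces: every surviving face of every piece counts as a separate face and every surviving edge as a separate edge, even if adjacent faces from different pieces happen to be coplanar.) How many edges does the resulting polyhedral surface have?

36

A hendecagonal bipyramid: V=13, E=33, F=22.
Attach a regular tetrahedron (V=4, E=6, F=4) along a 3-gon: merge 3 vertices and 3 edges, delete both glued faces → V=14, E=36, F=24.
Check: V − E + F = 14 − 36 + 24 = 2.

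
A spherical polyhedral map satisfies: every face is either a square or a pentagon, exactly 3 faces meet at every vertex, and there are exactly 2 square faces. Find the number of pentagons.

Let x be the number of pentagons; then F = 2 + x.
Edge–face incidences: 2E = 4·2 + 5·x = 8 + 5x.
Every vertex has degree 3, so 3V = 2E.
Euler: V − E + F = 2 ⇒ (2E)/3 − E + (2 + x) = 2.
Multiply by 6: 2·(2E) − 3·(2E) + 6·(2 + x) = 12, i.e. 12 + 6x − (8 + 5x) = 12.
Collecting terms: x + 4 = 12, so x = 8.
Then 2E = 8 + 5·8 = 48, so E = 24, V = 2E/3 = 16, F = 2 + 8 = 10.

8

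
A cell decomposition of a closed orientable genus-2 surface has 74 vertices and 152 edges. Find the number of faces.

For a closed orientable surface of genus 2, χ = 2 − 2·2 = -2.
F = -2 − V + E = -2 − 74 + 152 = 76.

76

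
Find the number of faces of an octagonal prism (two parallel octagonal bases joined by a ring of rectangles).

A prism on an n-gon has two n-gon bases and n rectangular sides: V = 2·8 = 16, E = 3·8 = 24, F = 8 + 2 = 10.

10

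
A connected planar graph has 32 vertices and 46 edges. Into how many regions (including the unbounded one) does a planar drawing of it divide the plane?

16

Euler's formula for a connected plane graph: V − E + F = 2, so F = 2 − 32 + 46 = 16.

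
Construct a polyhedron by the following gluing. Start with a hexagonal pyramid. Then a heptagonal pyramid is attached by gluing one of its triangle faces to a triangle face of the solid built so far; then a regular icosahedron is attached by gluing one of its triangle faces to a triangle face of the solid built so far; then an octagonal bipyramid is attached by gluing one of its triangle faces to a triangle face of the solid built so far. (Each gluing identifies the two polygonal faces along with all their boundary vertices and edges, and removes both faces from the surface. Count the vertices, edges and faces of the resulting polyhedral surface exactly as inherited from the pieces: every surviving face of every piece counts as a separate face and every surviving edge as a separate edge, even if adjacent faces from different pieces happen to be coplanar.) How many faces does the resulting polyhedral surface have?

45

A hexagonal pyramid: V=7, E=12, F=7.
Attach a heptagonal pyramid (V=8, E=14, F=8) along a 3-gon: merge 3 vertices and 3 edges, delete both glued faces → V=12, E=23, F=13.
Attach a regular icosahedron (V=12, E=30, F=20) along a 3-gon: merge 3 vertices and 3 edges, delete both glued faces → V=21, E=50, F=31.
Attach an octagonal bipyramid (V=10, E=24, F=16) along a 3-gon: merge 3 vertices and 3 edges, delete both glued faces → V=28, E=71, F=45.
Check: V − E + F = 28 − 71 + 45 = 2.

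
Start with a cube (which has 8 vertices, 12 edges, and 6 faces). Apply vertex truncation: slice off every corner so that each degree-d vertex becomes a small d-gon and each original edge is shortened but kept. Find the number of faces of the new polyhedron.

14

Truncation replaces each original edge-end by a new vertex, so V′ = 2E = 24.
Each original edge survives, and each old vertex of degree d contributes d new edges; summing degrees gives Σd = 2E, so E′ = E + 2E = 3E = 36.
Each original face survives and each original vertex becomes one new face: F′ = F + V = 14.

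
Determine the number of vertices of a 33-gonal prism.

66

A prism on an n-gon has two n-gon bases and n rectangular sides: V = 2·33 = 66, E = 3·33 = 99, F = 33 + 2 = 35.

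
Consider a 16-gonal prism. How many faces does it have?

18

A prism on an n-gon has two n-gon bases and n rectangular sides: V = 2·16 = 32, E = 3·16 = 48, F = 16 + 2 = 18.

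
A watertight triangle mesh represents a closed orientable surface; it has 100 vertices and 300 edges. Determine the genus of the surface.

1

Every face is a triangle and each edge borders two faces, so 3F = 2·300, giving F = 200.
χ = V − E + F = 100 − 300 + 200 = 0.
For a closed orientable surface χ = 2 − 2g, so g = (2 − (0))/2 = 1.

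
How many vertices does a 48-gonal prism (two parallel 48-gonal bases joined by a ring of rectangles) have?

96

A prism on an n-gon has two n-gon bases and n rectangular sides: V = 2·48 = 96, E = 3·48 = 144, F = 48 + 2 = 50.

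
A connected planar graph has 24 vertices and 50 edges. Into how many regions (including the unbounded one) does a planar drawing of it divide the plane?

28

Euler's formula for a connected plane graph: V − E + F = 2, so F = 2 − 24 + 50 = 28.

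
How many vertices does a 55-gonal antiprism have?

110

An antiprism on an n-gon has two n-gon caps and 2n triangles: V = 2·55 = 110, E = 4·55 = 220, F = 2·55 + 2 = 112.
Check: V − E + F = 110 − 220 + 112 = 2.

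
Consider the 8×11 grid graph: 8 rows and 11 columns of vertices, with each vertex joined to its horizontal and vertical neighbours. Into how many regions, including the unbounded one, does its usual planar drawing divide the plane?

The grid has V = 8·11 = 88 vertices and E = 8·10 + 11·7 = 157 edges.
F = 2 − V + E = 2 − 88 + 157 = 71.

71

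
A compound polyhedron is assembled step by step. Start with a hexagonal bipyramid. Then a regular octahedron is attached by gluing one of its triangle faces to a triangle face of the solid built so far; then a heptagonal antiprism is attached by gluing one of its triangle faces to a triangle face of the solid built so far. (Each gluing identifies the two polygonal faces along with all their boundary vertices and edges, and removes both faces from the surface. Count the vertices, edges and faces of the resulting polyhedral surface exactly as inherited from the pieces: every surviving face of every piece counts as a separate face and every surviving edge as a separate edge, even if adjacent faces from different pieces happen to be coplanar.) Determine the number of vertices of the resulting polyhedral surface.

A hexagonal bipyramid: V=8, E=18, F=12.
Attach a regular octahedron (V=6, E=12, F=8) along a 3-gon: merge 3 vertices and 3 edges, delete both glued faces → V=11, E=27, F=18.
Attach a heptagonal antiprism (V=14, E=28, F=16) along a 3-gon: merge 3 vertices and 3 edges, delete both glued faces → V=22, E=52, F=32.
Check: V − E + F = 22 − 52 + 32 = 2.

22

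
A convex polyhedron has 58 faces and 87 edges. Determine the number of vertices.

31

Here V − E + F = 2.
V = 2 + E − F = 2 + 87 − 58 = 31.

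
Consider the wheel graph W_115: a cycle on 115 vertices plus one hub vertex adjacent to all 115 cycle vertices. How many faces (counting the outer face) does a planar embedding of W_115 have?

116

W_115 has V = 115 + 1 = 116 vertices and E = 2·115 = 230 edges.
By Euler's formula F = 2 − V + E = 2 − 116 + 230 = 116.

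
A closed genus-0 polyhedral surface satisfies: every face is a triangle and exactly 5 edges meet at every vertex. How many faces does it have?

Each face has 3 edges and each edge borders two faces, so 2E = 3F.
Each vertex has degree 5, so 5V = 2E and hence V = 3F/5.
Euler: V − E + F = 2 ⇒ (3F/5) − (3F/2) + F = 2.
Multiply by 10: (6 − 15 + 10)F = 20, i.e. 1F = 20.
So F = 20, E = 3·20/2 = 30, V = 3·20/5 = 12.

20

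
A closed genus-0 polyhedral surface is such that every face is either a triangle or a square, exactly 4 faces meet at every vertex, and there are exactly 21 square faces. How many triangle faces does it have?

8

Let x be the number of triangles; then F = 21 + x.
Edge–face incidences: 2E = 4·21 + 3·x = 84 + 3x.
Every vertex has degree 4, so 4V = 2E.
Euler: V − E + F = 2 ⇒ (2E)/4 − E + (21 + x) = 2.
Multiply by 8: 2·(2E) − 4·(2E) + 8·(21 + x) = 16, i.e. 168 + 8x − 2·(84 + 3x) = 16.
Collecting terms: 2x = 16, so x = 8.
Then 2E = 84 + 3·8 = 108, so E = 54, V = 2E/4 = 27, F = 21 + 8 = 29.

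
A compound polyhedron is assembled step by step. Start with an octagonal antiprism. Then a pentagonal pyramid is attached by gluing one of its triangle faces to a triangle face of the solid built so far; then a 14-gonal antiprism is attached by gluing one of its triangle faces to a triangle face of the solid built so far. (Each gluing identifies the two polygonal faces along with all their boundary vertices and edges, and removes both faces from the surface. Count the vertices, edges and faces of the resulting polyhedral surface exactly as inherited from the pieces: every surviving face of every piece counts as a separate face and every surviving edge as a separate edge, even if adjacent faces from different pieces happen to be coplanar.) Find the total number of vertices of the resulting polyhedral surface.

An octagonal antiprism: V=16, E=32, F=18.
Attach a pentagonal pyramid (V=6, E=10, F=6) along a 3-gon: merge 3 vertices and 3 edges, delete both glued faces → V=19, E=39, F=22.
Attach a 14-gonal antiprism (V=28, E=56, F=30) along a 3-gon: merge 3 vertices and 3 edges, delete both glued faces → V=44, E=92, F=50.
Check: V − E + F = 44 − 92 + 50 = 2.

44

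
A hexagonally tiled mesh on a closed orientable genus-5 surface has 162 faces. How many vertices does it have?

316

χ = 2 − 2·5 = -8, and every face is a hexagon so 6F = 2E.
E = 6·162/2 = 486. Then V = -8 + E − F = -8 + 486 − 162 = 316.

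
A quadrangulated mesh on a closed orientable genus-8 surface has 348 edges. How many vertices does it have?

160

χ = 2 − 2·8 = -14, and every face is a square so 4F = 2E.
F = 2E/4 = 174. Then V = -14 + E − F = -14 + 348 − 174 = 160.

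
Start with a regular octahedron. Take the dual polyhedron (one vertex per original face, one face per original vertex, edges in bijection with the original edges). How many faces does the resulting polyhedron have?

6

The base solid has V = 6, E = 12, F = 8.
The dual swaps V and F and preserves E: V′ = F = 8, E′ = E = 12, F′ = V = 6.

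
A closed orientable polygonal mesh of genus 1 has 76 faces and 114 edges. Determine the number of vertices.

38

For a closed orientable surface of genus 1, χ = 2 − 2·1 = 0.
V = 0 + E − F = 0 + 114 − 76 = 38.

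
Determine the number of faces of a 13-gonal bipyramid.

26

A bipyramid over an n-gon has 2n triangular faces and n + 2 vertices: V = 13 + 2 = 15, E = 3·13 = 39, F = 2·13 = 26.
Check: V − E + F = 15 − 39 + 26 = 2.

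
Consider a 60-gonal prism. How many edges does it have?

180

A prism on an n-gon has two n-gon bases and n rectangular sides: V = 2·60 = 120, E = 3·60 = 180, F = 60 + 2 = 62.
Check: V − E + F = 120 − 180 + 62 = 2.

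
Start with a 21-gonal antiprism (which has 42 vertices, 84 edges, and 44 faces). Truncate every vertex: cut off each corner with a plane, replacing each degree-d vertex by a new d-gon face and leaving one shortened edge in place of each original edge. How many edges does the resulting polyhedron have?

Truncation replaces each original edge-end by a new vertex, so V′ = 2E = 168.
Each original edge survives, and each old vertex of degree d contributes d new edges; summing degrees gives Σd = 2E, so E′ = E + 2E = 3E = 252.
Each original face survives and each original vertex becomes one new face: F′ = F + V = 86.

252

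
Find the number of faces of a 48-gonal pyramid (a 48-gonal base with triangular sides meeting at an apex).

49

A pyramid on an n-gon base has one n-gon and n triangles: V = 48 + 1 = 49, E = 2·48 = 96, F = 48 + 1 = 49.
Check: V − E + F = 49 − 96 + 49 = 2.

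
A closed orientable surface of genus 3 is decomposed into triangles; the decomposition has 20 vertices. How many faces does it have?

χ = 2 − 2·3 = -4, and every face is a triangle so 3F = 2E.
V − E + F = -4 with E = 3F/2 gives 20 − (3/2 − 1)·F = -4, so F = 48 and E = 72.

48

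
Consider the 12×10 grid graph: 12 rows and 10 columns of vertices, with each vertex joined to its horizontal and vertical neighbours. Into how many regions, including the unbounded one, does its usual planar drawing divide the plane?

100

The grid has V = 12·10 = 120 vertices and E = 12·9 + 10·11 = 218 edges.
F = 2 − V + E = 2 − 120 + 218 = 100.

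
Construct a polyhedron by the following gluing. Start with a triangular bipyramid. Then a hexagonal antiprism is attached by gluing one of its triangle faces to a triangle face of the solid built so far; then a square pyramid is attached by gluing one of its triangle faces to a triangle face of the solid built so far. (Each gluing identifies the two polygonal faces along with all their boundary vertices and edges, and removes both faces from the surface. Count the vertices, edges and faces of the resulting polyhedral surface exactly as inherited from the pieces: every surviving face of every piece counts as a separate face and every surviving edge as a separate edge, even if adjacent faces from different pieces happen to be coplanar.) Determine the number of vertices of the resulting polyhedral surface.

16

A triangular bipyramid: V=5, E=9, F=6.
Attach a hexagonal antiprism (V=12, E=24, F=14) along a 3-gon: merge 3 vertices and 3 edges, delete both glued faces → V=14, E=30, F=18.
Attach a square pyramid (V=5, E=8, F=5) along a 3-gon: merge 3 vertices and 3 edges, delete both glued faces → V=16, E=35, F=21.
Check: V − E + F = 16 − 35 + 21 = 2.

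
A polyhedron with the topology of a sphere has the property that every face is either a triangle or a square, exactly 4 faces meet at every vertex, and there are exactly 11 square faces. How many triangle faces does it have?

8

Let x be the number of triangles; then F = 11 + x.
Edge–face incidences: 2E = 4·11 + 3·x = 44 + 3x.
Every vertex has degree 4, so 4V = 2E.
Euler: V − E + F = 2 ⇒ (2E)/4 − E + (11 + x) = 2.
Multiply by 8: 2·(2E) − 4·(2E) + 8·(11 + x) = 16, i.e. 88 + 8x − 2·(44 + 3x) = 16.
Collecting terms: 2x = 16, so x = 8.
Then 2E = 44 + 3·8 = 68, so E = 34, V = 2E/4 = 17, F = 11 + 8 = 19.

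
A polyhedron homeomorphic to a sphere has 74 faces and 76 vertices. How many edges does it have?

Here V − E + F = 2.
E = V + F − (2) = 76 + 74 − (2) = 148.

148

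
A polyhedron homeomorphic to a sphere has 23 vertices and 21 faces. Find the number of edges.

Here V − E + F = 2.
E = V + F − (2) = 23 + 21 − (2) = 42.

42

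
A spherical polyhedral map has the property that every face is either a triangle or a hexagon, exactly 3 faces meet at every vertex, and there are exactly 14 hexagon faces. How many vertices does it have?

Let x be the number of triangles; then F = 14 + x.
Edge–face incidences: 2E = 6·14 + 3·x = 84 + 3x.
Every vertex has degree 3, so 3V = 2E.
Euler: V − E + F = 2 ⇒ (2E)/3 − E + (14 + x) = 2.
Multiply by 6: 2·(2E) − 3·(2E) + 6·(14 + x) = 12, i.e. 84 + 6x − (84 + 3x) = 12.
Collecting terms: 3x = 12, so x = 4.
Then 2E = 84 + 3·4 = 96, so E = 48, V = 2E/3 = 32, F = 14 + 4 = 18.

32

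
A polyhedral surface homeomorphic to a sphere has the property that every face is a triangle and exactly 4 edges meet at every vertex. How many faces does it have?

Each face has 3 edges and each edge borders two faces, so 2E = 3F.
Each vertex has degree 4, so 4V = 2E and hence V = 3F/4.
Euler: V − E + F = 2 ⇒ (3F/4) − (3F/2) + F = 2.
Multiply by 8: (6 − 12 + 8)F = 16, i.e. 2F = 16.
So F = 8, E = 3·8/2 = 12, V = 3·8/4 = 6.

8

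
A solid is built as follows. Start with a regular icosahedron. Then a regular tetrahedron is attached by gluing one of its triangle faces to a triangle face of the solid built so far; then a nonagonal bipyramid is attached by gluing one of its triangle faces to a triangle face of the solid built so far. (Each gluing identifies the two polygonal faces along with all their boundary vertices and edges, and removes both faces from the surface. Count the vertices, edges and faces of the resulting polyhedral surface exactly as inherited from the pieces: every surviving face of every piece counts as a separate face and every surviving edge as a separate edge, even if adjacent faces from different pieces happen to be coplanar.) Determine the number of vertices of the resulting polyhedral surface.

A regular icosahedron: V=12, E=30, F=20.
Attach a regular tetrahedron (V=4, E=6, F=4) along a 3-gon: merge 3 vertices and 3 edges, delete both glued faces → V=13, E=33, F=22.
Attach a nonagonal bipyramid (V=11, E=27, F=18) along a 3-gon: merge 3 vertices and 3 edges, delete both glued faces → V=21, E=57, F=38.
Check: V − E + F = 21 − 57 + 38 = 2.

21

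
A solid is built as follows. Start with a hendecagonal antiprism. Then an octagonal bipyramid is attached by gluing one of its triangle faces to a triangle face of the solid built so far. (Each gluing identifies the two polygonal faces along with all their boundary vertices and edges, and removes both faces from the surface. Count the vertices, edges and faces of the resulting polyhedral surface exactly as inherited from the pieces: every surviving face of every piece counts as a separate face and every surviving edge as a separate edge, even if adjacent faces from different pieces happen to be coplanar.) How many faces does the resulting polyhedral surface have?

A hendecagonal antiprism: V=22, E=44, F=24.
Attach an octagonal bipyramid (V=10, E=24, F=16) along a 3-gon: merge 3 vertices and 3 edges, delete both glued faces → V=29, E=65, F=38.
Check: V − E + F = 29 − 65 + 38 = 2.

38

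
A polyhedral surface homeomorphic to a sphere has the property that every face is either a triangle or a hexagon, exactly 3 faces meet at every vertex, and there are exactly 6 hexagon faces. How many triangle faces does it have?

Let x be the number of triangles; then F = 6 + x.
Edge–face incidences: 2E = 6·6 + 3·x = 36 + 3x.
Every vertex has degree 3, so 3V = 2E.
Euler: V − E + F = 2 ⇒ (2E)/3 − E + (6 + x) = 2.
Multiply by 6: 2·(2E) − 3·(2E) + 6·(6 + x) = 12, i.e. 36 + 6x − (36 + 3x) = 12.
Collecting terms: 3x = 12, so x = 4.
Then 2E = 36 + 3·4 = 48, so E = 24, V = 2E/3 = 16, F = 6 + 4 = 10.

4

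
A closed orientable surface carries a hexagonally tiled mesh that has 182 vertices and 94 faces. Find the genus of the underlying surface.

4

Every face is a hexagon, so 2E = 6·94 = 564, giving E = 282.
χ = V − E + F = 182 − 282 + 94 = -6.
For a closed orientable surface χ = 2 − 2g, so g = (2 − (-6))/2 = 4.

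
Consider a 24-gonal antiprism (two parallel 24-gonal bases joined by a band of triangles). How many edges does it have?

96

An antiprism on an n-gon has two n-gon caps and 2n triangles: V = 2·24 = 48, E = 4·24 = 96, F = 2·24 + 2 = 50.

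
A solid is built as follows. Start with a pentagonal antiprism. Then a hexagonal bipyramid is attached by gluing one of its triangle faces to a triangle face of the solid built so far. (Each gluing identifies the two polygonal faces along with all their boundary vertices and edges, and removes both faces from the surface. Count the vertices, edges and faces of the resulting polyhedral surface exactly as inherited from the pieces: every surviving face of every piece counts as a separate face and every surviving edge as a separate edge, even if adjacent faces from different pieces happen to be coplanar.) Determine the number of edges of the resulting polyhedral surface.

35

A pentagonal antiprism: V=10, E=20, F=12.
Attach a hexagonal bipyramid (V=8, E=18, F=12) along a 3-gon: merge 3 vertices and 3 edges, delete both glued faces → V=15, E=35, F=22.
Check: V − E + F = 15 − 35 + 22 = 2.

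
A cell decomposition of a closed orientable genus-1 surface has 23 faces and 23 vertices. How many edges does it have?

For a closed orientable surface of genus 1, χ = 2 − 2·1 = 0.
E = V + F − (0) = 23 + 23 − (0) = 46.

46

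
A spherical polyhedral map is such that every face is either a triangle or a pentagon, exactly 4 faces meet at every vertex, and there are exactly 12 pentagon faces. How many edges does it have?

Let x be the number of triangles; then F = 12 + x.
Edge–face incidences: 2E = 5·12 + 3·x = 60 + 3x.
Every vertex has degree 4, so 4V = 2E.
Euler: V − E + F = 2 ⇒ (2E)/4 − E + (12 + x) = 2.
Multiply by 8: 2·(2E) − 4·(2E) + 8·(12 + x) = 16, i.e. 96 + 8x − 2·(60 + 3x) = 16.
Collecting terms: 2x − 24 = 16, so 2x = 40, so x = 20.
Then 2E = 60 + 3·20 = 120, so E = 60, V = 2E/4 = 30, F = 12 + 20 = 32.

60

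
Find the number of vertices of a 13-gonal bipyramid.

A bipyramid over an n-gon has 2n triangular faces and n + 2 vertices: V = 13 + 2 = 15, E = 3·13 = 39, F = 2·13 = 26.

15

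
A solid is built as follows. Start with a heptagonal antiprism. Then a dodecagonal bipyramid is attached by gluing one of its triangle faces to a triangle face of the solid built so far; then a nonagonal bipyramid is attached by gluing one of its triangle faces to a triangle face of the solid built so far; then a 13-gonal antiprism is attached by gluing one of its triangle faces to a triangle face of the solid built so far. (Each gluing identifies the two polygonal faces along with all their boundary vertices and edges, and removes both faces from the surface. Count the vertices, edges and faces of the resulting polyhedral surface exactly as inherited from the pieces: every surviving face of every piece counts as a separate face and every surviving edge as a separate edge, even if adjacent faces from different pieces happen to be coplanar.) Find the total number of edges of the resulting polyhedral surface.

A heptagonal antiprism: V=14, E=28, F=16.
Attach a dodecagonal bipyramid (V=14, E=36, F=24) along a 3-gon: merge 3 vertices and 3 edges, delete both glued faces → V=25, E=61, F=38.
Attach a nonagonal bipyramid (V=11, E=27, F=18) along a 3-gon: merge 3 vertices and 3 edges, delete both glued faces → V=33, E=85, F=54.
Attach a 13-gonal antiprism (V=26, E=52, F=28) along a 3-gon: merge 3 vertices and 3 edges, delete both glued faces → V=56, E=134, F=80.
Check: V − E + F = 56 − 134 + 80 = 2.

134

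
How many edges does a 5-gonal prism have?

15

A prism on an n-gon has two n-gon bases and n rectangular sides: V = 2·5 = 10, E = 3·5 = 15, F = 5 + 2 = 7.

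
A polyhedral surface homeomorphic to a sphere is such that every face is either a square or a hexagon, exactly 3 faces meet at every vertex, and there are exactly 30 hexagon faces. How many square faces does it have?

6

Let x be the number of squares; then F = 30 + x.
Edge–face incidences: 2E = 6·30 + 4·x = 180 + 4x.
Every vertex has degree 3, so 3V = 2E.
Euler: V − E + F = 2 ⇒ (2E)/3 − E + (30 + x) = 2.
Multiply by 6: 2·(2E) − 3·(2E) + 6·(30 + x) = 12, i.e. 180 + 6x − (180 + 4x) = 12.
Collecting terms: 2x = 12, so x = 6.
Then 2E = 180 + 4·6 = 204, so E = 102, V = 2E/3 = 68, F = 30 + 6 = 36.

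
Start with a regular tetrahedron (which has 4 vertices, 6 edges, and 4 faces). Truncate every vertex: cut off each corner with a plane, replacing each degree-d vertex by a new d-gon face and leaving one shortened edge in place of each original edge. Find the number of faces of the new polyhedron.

8

Truncation replaces each original edge-end by a new vertex, so V′ = 2E = 12.
Each original edge survives, and each old vertex of degree d contributes d new edges; summing degrees gives Σd = 2E, so E′ = E + 2E = 3E = 18.
Each original face survives and each original vertex becomes one new face: F′ = F + V = 8.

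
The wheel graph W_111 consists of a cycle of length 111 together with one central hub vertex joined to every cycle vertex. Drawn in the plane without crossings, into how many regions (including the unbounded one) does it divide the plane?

W_111 has V = 111 + 1 = 112 vertices and E = 2·111 = 222 edges.
By Euler's formula F = 2 − V + E = 2 − 112 + 222 = 112.

112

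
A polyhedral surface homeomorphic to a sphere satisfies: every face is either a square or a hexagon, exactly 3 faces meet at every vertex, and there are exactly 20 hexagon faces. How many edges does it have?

72

Let x be the number of squares; then F = 20 + x.
Edge–face incidences: 2E = 6·20 + 4·x = 120 + 4x.
Every vertex has degree 3, so 3V = 2E.
Euler: V − E + F = 2 ⇒ (2E)/3 − E + (20 + x) = 2.
Multiply by 6: 2·(2E) − 3·(2E) + 6·(20 + x) = 12, i.e. 120 + 6x − (120 + 4x) = 12.
Collecting terms: 2x = 12, so x = 6.
Then 2E = 120 + 4·6 = 144, so E = 72, V = 2E/3 = 48, F = 20 + 6 = 26.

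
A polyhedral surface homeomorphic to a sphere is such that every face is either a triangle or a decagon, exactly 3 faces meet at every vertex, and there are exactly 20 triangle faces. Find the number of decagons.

12

Let x be the number of decagons; then F = 20 + x.
Edge–face incidences: 2E = 3·20 + 10·x = 60 + 10x.
Every vertex has degree 3, so 3V = 2E.
Euler: V − E + F = 2 ⇒ (2E)/3 − E + (20 + x) = 2.
Multiply by 6: 2·(2E) − 3·(2E) + 6·(20 + x) = 12, i.e. 120 + 6x − (60 + 10x) = 12.
Collecting terms: −4x + 60 = 12, so −4x = −48, so x = 12.
Then 2E = 60 + 10·12 = 180, so E = 90, V = 2E/3 = 60, F = 20 + 12 = 32.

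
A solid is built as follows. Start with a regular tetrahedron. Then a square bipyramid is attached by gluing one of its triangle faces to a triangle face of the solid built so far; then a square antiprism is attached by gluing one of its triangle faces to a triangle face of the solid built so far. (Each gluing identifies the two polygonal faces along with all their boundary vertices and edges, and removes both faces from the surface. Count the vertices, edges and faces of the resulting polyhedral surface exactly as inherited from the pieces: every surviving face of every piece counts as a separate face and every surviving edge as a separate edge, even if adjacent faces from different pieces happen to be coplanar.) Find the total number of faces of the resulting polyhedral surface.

18

A regular tetrahedron: V=4, E=6, F=4.
Attach a square bipyramid (V=6, E=12, F=8) along a 3-gon: merge 3 vertices and 3 edges, delete both glued faces → V=7, E=15, F=10.
Attach a square antiprism (V=8, E=16, F=10) along a 3-gon: merge 3 vertices and 3 edges, delete both glued faces → V=12, E=28, F=18.
Check: V − E + F = 12 − 28 + 18 = 2.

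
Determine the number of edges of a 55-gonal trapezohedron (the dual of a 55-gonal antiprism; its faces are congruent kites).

220

The n-trapezohedron (dual of the n-antiprism) has V = 2·55 + 2 = 112, E = 4·55 = 220, F = 2·55 = 110.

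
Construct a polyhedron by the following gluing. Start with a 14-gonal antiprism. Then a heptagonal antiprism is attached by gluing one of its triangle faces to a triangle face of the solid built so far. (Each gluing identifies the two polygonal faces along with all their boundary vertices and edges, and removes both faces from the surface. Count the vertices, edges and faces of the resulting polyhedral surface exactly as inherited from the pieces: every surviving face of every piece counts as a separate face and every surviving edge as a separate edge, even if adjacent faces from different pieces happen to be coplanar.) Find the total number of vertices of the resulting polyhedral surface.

39

A 14-gonal antiprism: V=28, E=56, F=30.
Attach a heptagonal antiprism (V=14, E=28, F=16) along a 3-gon: merge 3 vertices and 3 edges, delete both glued faces → V=39, E=81, F=44.
Check: V − E + F = 39 − 81 + 44 = 2.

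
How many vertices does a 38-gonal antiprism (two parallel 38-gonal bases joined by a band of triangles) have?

An antiprism on an n-gon has two n-gon caps and 2n triangles: V = 2·38 = 76, E = 4·38 = 152, F = 2·38 + 2 = 78.

76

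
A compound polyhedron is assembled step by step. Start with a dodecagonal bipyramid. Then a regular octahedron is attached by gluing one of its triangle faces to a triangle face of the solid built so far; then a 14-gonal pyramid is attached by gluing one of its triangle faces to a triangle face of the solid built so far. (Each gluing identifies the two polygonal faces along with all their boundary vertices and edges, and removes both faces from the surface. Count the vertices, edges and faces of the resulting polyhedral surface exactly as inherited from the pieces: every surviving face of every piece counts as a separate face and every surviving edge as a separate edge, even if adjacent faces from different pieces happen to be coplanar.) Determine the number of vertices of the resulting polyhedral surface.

29

A dodecagonal bipyramid: V=14, E=36, F=24.
Attach a regular octahedron (V=6, E=12, F=8) along a 3-gon: merge 3 vertices and 3 edges, delete both glued faces → V=17, E=45, F=30.
Attach a 14-gonal pyramid (V=15, E=28, F=15) along a 3-gon: merge 3 vertices and 3 edges, delete both glued faces → V=29, E=70, F=43.
Check: V − E + F = 29 − 70 + 43 = 2.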